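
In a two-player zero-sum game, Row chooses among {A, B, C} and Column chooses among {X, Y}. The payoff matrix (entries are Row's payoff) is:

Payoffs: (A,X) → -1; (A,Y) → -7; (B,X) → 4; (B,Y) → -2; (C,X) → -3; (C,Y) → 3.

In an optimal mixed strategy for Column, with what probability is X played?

Row minima: A → -7, B → -2, C → -3; maximin = -2.
Column maxima: X → 4, Y → 3; minimax = 3.
-2 ≠ 3, so there is no saddle point; optimal play is mixed.
A is strictly dominated by B, so Row never plays it.
On the remaining 2×2 (B, C vs X, Y):
Let Row play B with probability p. Expected payoff against X: 4p + (-3)(1−p) = 7p − 3; against Y: (-2)p + 3(1−p) = −5p + 3.
Setting these equal: 7p − 3 = −5p + 3 ⇒ 12p = 6 ⇒ p = 1/2, and the value is (7)·(1/2) − 3 = 1/2.
For Column: with q = P(X), equating B's and C's payoffs gives 6q − 2 = −6q + 3 ⇒ q = 5/12.

5/12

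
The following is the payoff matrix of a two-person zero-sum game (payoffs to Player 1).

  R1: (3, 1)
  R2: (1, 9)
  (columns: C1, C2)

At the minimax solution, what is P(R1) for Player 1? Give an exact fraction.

Row minima: R1 → 1, R2 → 1; maximin = 1.
Column maxima: C1 → 3, C2 → 9; minimax = 3.
1 ≠ 3, so there is no saddle point; optimal play is mixed.
Let Player 1 play R1 with probability p. Expected payoff against C1: 3p + 1(1−p) = 2p + 1; against C2: 1p + 9(1−p) = −8p + 9.
Setting these equal: 2p + 1 = −8p + 9 ⇒ 10p = 8 ⇒ p = 4/5, and the value is (2)·(4/5) + 1 = 13/5.
For Player 2: with q = P(C1), equating R1's and R2's payoffs gives 2q + 1 = −8q + 9 ⇒ q = 4/5.

4/5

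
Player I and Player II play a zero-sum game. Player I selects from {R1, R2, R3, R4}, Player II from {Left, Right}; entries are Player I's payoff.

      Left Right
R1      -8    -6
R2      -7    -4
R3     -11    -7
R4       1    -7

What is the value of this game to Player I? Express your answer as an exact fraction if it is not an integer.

-53/11

Row minima: R1 → -8, R2 → -7, R3 → -11, R4 → -7; maximin = -7.
Column maxima: Left → 1, Right → -4; minimax = -4.
-7 ≠ -4, so there is no saddle point; optimal play is mixed.
R1 is strictly dominated by R2, so Player I never plays it.
R3 is strictly dominated by R2, so Player I never plays it.
On the remaining 2×2 (R2, R4 vs Left, Right):
Let Player I play R2 with probability p. Expected payoff against Left: (-7)p + 1(1−p) = −8p + 1; against Right: (-4)p + (-7)(1−p) = 3p − 7.
Setting these equal: −8p + 1 = 3p − 7 ⇒ −11p = -8 ⇒ p = 8/11, and the value is (-8)·(8/11) + 1 = -53/11.
For Player II: with q = P(Left), equating R2's and R4's payoffs gives −3q − 4 = 8q − 7 ⇒ q = 3/11.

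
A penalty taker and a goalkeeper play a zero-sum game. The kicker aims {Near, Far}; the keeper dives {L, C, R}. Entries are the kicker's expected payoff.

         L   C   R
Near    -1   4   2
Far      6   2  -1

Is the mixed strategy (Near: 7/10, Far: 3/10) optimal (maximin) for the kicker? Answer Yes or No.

Yes

Against L this mix gives (7/10)·(-1) + (3/10)·6 = 11/10.
Against C this mix gives (7/10)·4 + (3/10)·2 = 17/5.
Against R this mix gives (7/10)·2 + (3/10)·(-1) = 11/10.
All of the keeper's active replies (L, R) yield 11/10, and no column does worse for the kicker. The mix makes the keeper indifferent and guarantees 11/10, so it is optimal.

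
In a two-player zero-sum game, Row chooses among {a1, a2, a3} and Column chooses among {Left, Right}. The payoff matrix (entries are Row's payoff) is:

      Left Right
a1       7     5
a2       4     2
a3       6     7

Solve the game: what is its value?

19/3

Row minima: a1 → 5, a2 → 2, a3 → 6; maximin = 6.
Column maxima: Left → 7, Right → 7; minimax = 7.
6 ≠ 7, so there is no saddle point; optimal play is mixed.
a2 is strictly dominated by a1, so Row never plays it.
On the remaining 2×2 (a1, a3 vs Left, Right):
Let Row play a1 with probability p. Expected payoff against Left: 7p + 6(1−p) = p + 6; against Right: 5p + 7(1−p) = −2p + 7.
Setting these equal: p + 6 = −2p + 7 ⇒ 3p = 1 ⇒ p = 1/3, and the value is (1)·(1/3) + 6 = 19/3.
For Column: with q = P(Left), equating a1's and a3's payoffs gives 2q + 5 = −q + 7 ⇒ q = 2/3.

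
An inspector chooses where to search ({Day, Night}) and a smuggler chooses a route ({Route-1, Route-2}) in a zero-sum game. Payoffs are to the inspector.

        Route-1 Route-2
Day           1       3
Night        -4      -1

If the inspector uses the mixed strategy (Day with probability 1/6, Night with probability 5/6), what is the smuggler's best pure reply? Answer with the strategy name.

Route-1

If the smuggler plays Route-1, the inspector's expected payoff is (1/6)·1 + (5/6)·(-4) = -19/6.
If the smuggler plays Route-2, the inspector's expected payoff is (1/6)·3 + (5/6)·(-1) = -1/3.
The smuggler minimizes the inspector's payoff; the smallest is -19/6, so the best response is Route-1.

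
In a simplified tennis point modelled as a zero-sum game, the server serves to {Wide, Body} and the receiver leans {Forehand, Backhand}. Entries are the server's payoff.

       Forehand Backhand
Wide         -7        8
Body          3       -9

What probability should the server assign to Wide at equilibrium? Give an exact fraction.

4/9

Row minima: Wide → -7, Body → -9; maximin = -7.
Column maxima: Forehand → 3, Backhand → 8; minimax = 3.
-7 ≠ 3, so there is no saddle point; optimal play is mixed.
Let the server play Wide with probability p. Expected payoff against Forehand: (-7)p + 3(1−p) = −10p + 3; against Backhand: 8p + (-9)(1−p) = 17p − 9.
Setting these equal: −10p + 3 = 17p − 9 ⇒ −27p = -12 ⇒ p = 4/9, and the value is (-10)·(4/9) + 3 = -13/9.
For the receiver: with q = P(Forehand), equating Wide's and Body's payoffs gives −15q + 8 = 12q − 9 ⇒ q = 17/27.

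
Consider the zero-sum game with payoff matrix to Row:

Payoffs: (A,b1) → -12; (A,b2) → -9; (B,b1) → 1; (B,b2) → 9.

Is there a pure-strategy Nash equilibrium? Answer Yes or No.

Row minima: A → -12, B → 1; maximin = 1.
Column maxima: b1 → 1, b2 → 9; minimax = 1.
maximin = minimax = 1, so a saddle point exists.

Yes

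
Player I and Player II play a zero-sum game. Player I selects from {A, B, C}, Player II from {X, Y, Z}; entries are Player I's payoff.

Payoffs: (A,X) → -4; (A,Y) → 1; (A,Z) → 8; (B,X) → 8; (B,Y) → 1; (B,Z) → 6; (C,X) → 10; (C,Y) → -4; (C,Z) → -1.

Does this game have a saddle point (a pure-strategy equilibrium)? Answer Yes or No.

Row minima: A → -4, B → 1, C → -4; maximin = 1.
Column maxima: X → 10, Y → 1, Z → 8; minimax = 1.
maximin = minimax = 1, so a saddle point exists.

Yes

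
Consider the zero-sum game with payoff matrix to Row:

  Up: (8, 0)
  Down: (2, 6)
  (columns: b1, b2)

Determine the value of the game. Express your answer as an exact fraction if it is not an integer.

Row minima: Up → 0, Down → 2; maximin = 2.
Column maxima: b1 → 8, b2 → 6; minimax = 6.
2 ≠ 6, so there is no saddle point; optimal play is mixed.
Let Row play Up with probability p. Expected payoff against b1: 8p + 2(1−p) = 6p + 2; against b2: 0p + 6(1−p) = −6p + 6.
Setting these equal: 6p + 2 = −6p + 6 ⇒ 12p = 4 ⇒ p = 1/3, and the value is (6)·(1/3) + 2 = 4.
For Column: with q = P(b1), equating Up's and Down's payoffs gives 8q = −4q + 6 ⇒ q = 1/2.

4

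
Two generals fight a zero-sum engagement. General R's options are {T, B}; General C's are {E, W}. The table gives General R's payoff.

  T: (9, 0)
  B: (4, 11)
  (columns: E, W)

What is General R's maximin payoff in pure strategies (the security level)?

Row minima: T → 0, B → 4.
The best of these is 4.

4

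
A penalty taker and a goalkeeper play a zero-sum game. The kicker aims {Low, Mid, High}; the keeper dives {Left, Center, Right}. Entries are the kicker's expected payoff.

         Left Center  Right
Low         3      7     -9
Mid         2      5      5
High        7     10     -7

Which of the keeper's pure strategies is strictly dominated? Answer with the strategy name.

Center

Left holds the kicker's payoff strictly below Center in every row: 3 < 7, 2 < 5, 7 < 10.
So Center is strictly dominated for the keeper.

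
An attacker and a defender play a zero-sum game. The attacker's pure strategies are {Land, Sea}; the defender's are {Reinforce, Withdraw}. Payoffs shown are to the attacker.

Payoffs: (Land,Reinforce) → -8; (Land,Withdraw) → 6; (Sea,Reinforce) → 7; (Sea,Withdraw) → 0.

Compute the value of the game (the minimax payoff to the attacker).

2

Row minima: Land → -8, Sea → 0; maximin = 0.
Column maxima: Reinforce → 7, Withdraw → 6; minimax = 6.
0 ≠ 6, so there is no saddle point; optimal play is mixed.
Let the attacker play Land with probability p. Expected payoff against Reinforce: (-8)p + 7(1−p) = −15p + 7; against Withdraw: 6p + 0(1−p) = 6p.
Setting these equal: −15p + 7 = 6p ⇒ −21p = -7 ⇒ p = 1/3, and the value is (-15)·(1/3) + 7 = 2.
For the defender: with q = P(Reinforce), equating Land's and Sea's payoffs gives −14q + 6 = 7q ⇒ q = 2/7.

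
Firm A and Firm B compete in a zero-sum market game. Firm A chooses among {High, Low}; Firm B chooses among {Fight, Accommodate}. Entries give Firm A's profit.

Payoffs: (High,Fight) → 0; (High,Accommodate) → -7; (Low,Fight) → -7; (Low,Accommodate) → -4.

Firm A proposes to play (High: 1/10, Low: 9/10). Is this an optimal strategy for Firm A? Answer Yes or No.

Against Fight this mix gives (1/10)·0 + (9/10)·(-7) = -63/10.
Against Accommodate this mix gives (1/10)·(-7) + (9/10)·(-4) = -43/10.
Firm B will play Fight, holding Firm A to -63/10. Shifting weight toward the row that does better against Fight would raise this floor (the equalizing mix achieves -49/10 against both Fight and Accommodate), so the proposed strategy is not optimal.

No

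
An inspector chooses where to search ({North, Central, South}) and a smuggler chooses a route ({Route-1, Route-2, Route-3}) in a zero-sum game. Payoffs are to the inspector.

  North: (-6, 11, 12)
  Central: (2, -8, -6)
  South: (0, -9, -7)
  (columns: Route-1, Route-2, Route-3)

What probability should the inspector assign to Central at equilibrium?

17/27

Row minima: North → -6, Central → -8, South → -9; maximin = -6.
Column maxima: Route-1 → 2, Route-2 → 11, Route-3 → 12; minimax = 2.
-6 ≠ 2, so there is no saddle point; optimal play is mixed.
South is strictly dominated by Central, so the inspector never plays it.
Route-3 is strictly dominated by Route-2 (it gives the inspector strictly more in every row), so the smuggler never plays it.
On the remaining 2×2 (North, Central vs Route-1, Route-2):
Let the inspector play North with probability p. Expected payoff against Route-1: (-6)p + 2(1−p) = −8p + 2; against Route-2: 11p + (-8)(1−p) = 19p − 8.
Setting these equal: −8p + 2 = 19p − 8 ⇒ −27p = -10 ⇒ p = 10/27, and the value is (-8)·(10/27) + 2 = -26/27.
For the smuggler: with q = P(Route-1), equating North's and Central's payoffs gives −17q + 11 = 10q − 8 ⇒ q = 19/27.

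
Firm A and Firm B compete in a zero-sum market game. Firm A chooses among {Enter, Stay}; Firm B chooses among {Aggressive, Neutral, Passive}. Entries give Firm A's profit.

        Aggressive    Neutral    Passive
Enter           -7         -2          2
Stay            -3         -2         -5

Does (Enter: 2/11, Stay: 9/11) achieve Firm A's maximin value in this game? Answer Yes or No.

Against Aggressive this mix gives (2/11)·(-7) + (9/11)·(-3) = -41/11.
Against Neutral this mix gives (2/11)·(-2) + (9/11)·(-2) = -2.
Against Passive this mix gives (2/11)·2 + (9/11)·(-5) = -41/11.
All of Firm B's active replies (Aggressive, Passive) yield -41/11, and no column does worse for Firm A. The mix makes Firm B indifferent and guarantees -41/11, so it is optimal.

Yes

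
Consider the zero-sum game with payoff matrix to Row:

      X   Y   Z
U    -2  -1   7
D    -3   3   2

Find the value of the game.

-2

Row minima: U → -2, D → -3; maximin = -2.
Column maxima: X → -2, Y → 3, Z → 7; minimax = -2.
Since maximin = minimax = -2, there is a saddle point and the value is -2.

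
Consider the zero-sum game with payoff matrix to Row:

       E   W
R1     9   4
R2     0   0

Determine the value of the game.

4

Row minima: R1 → 4, R2 → 0; maximin = 4.
Column maxima: E → 9, W → 4; minimax = 4.
Since maximin = minimax = 4, there is a saddle point and the value is 4.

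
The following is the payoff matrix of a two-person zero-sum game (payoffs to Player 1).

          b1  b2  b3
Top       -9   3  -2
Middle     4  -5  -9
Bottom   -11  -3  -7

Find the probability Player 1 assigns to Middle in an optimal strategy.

7/20

Row minima: Top → -9, Middle → -9, Bottom → -11; maximin = -9.
Column maxima: b1 → 4, b2 → 3, b3 → -2; minimax = -2.
-9 ≠ -2, so there is no saddle point; optimal play is mixed.
Bottom is strictly dominated by Top, so Player 1 never plays it.
b2 is strictly dominated by b3 (it gives Player 1 strictly more in every row), so Player 2 never plays it.
On the remaining 2×2 (Top, Middle vs b1, b3):
Let Player 1 play Top with probability p. Expected payoff against b1: (-9)p + 4(1−p) = −13p + 4; against b3: (-2)p + (-9)(1−p) = 7p − 9.
Setting these equal: −13p + 4 = 7p − 9 ⇒ −20p = -13 ⇒ p = 13/20, and the value is (-13)·(13/20) + 4 = -89/20.
For Player 2: with q = P(b1), equating Top's and Middle's payoffs gives −7q − 2 = 13q − 9 ⇒ q = 7/20.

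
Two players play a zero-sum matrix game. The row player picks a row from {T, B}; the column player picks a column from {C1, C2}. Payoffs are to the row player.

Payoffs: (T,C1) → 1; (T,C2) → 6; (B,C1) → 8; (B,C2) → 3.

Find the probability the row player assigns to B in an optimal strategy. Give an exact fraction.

1/2

Row minima: T → 1, B → 3; maximin = 3.
Column maxima: C1 → 8, C2 → 6; minimax = 6.
3 ≠ 6, so there is no saddle point; optimal play is mixed.
Let the row player play T with probability p. Expected payoff against C1: 1p + 8(1−p) = −7p + 8; against C2: 6p + 3(1−p) = 3p + 3.
Setting these equal: −7p + 8 = 3p + 3 ⇒ −10p = -5 ⇒ p = 1/2, and the value is (-7)·(1/2) + 8 = 9/2.
For the column player: with q = P(C1), equating T's and B's payoffs gives −5q + 6 = 5q + 3 ⇒ q = 3/10.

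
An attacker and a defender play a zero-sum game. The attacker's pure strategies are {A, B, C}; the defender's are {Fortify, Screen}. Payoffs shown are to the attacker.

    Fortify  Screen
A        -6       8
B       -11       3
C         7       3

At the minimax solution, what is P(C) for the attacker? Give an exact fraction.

7/9

Row minima: A → -6, B → -11, C → 3; maximin = 3.
Column maxima: Fortify → 7, Screen → 8; minimax = 7.
3 ≠ 7, so there is no saddle point; optimal play is mixed.
B is strictly dominated by A, so the attacker never plays it.
On the remaining 2×2 (A, C vs Fortify, Screen):
Let the attacker play A with probability p. Expected payoff against Fortify: (-6)p + 7(1−p) = −13p + 7; against Screen: 8p + 3(1−p) = 5p + 3.
Setting these equal: −13p + 7 = 5p + 3 ⇒ −18p = -4 ⇒ p = 2/9, and the value is (-13)·(2/9) + 7 = 37/9.
For the defender: with q = P(Fortify), equating A's and C's payoffs gives −14q + 8 = 4q + 3 ⇒ q = 5/18.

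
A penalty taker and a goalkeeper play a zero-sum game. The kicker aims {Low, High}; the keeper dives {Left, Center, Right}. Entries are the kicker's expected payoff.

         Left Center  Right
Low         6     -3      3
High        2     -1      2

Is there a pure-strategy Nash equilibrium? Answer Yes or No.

Yes

Row minima: Low → -3, High → -1; maximin = -1.
Column maxima: Left → 6, Center → -1, Right → 3; minimax = -1.
maximin = minimax = -1, so a saddle point exists.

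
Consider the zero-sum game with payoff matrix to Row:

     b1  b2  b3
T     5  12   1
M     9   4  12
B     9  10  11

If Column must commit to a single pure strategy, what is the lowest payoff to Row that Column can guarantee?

9

Column maxima: b1 → 9, b2 → 12, b3 → 12.
The smallest of these is 9.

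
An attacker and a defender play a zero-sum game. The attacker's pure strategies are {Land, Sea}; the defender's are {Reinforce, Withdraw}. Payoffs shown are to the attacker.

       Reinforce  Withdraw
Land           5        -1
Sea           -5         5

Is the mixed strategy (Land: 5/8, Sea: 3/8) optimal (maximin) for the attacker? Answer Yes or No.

Yes

Against Reinforce this mix gives (5/8)·5 + (3/8)·(-5) = 5/4.
Against Withdraw this mix gives (5/8)·(-1) + (3/8)·5 = 5/4.
All of the defender's active replies (Reinforce, Withdraw) yield 5/4, and no column does worse for the attacker. The mix makes the defender indifferent and guarantees 5/4, so it is optimal.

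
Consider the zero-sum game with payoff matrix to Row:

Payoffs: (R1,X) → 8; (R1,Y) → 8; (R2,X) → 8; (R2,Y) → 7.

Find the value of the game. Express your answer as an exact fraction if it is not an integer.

8

Row minima: R1 → 8, R2 → 7; maximin = 8.
Column maxima: X → 8, Y → 8; minimax = 8.
Since maximin = minimax = 8, there is a saddle point and the value is 8.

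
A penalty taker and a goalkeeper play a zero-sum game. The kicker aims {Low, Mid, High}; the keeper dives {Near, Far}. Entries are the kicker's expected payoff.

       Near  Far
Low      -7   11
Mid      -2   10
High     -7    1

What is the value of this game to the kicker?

-2

Row minima: Low → -7, Mid → -2, High → -7; maximin = -2.
Column maxima: Near → -2, Far → 11; minimax = -2.
Since maximin = minimax = -2, there is a saddle point and the value is -2.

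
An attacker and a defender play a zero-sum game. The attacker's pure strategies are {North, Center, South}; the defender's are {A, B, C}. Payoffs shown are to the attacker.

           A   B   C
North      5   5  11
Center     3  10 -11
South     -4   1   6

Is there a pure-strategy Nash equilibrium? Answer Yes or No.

Yes

Row minima: North → 5, Center → -11, South → -4; maximin = 5.
Column maxima: A → 5, B → 10, C → 11; minimax = 5.
maximin = minimax = 5, so a saddle point exists.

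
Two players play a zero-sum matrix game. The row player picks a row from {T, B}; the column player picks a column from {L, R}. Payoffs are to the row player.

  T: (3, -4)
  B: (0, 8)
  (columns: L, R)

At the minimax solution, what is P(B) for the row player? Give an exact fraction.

Row minima: T → -4, B → 0; maximin = 0.
Column maxima: L → 3, R → 8; minimax = 3.
0 ≠ 3, so there is no saddle point; optimal play is mixed.
Let the row player play T with probability p. Expected payoff against L: 3p + 0(1−p) = 3p; against R: (-4)p + 8(1−p) = −12p + 8.
Setting these equal: 3p = −12p + 8 ⇒ 15p = 8 ⇒ p = 8/15, and the value is (3)·(8/15) = 8/5.
For the column player: with q = P(L), equating T's and B's payoffs gives 7q − 4 = −8q + 8 ⇒ q = 4/5.

7/15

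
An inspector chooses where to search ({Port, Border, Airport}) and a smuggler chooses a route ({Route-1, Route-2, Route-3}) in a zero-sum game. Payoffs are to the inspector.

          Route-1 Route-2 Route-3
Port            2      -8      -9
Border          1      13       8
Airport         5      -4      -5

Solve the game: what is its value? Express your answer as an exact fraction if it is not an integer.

45/17

Row minima: Port → -9, Border → 1, Airport → -5; maximin = 1.
Column maxima: Route-1 → 5, Route-2 → 13, Route-3 → 8; minimax = 5.
1 ≠ 5, so there is no saddle point; optimal play is mixed.
Port is strictly dominated by Airport, so the inspector never plays it.
Route-2 is strictly dominated by Route-3 (it gives the inspector strictly more in every row), so the smuggler never plays it.
On the remaining 2×2 (Border, Airport vs Route-1, Route-3):
Let the inspector play Border with probability p. Expected payoff against Route-1: 1p + 5(1−p) = −4p + 5; against Route-3: 8p + (-5)(1−p) = 13p − 5.
Setting these equal: −4p + 5 = 13p − 5 ⇒ −17p = -10 ⇒ p = 10/17, and the value is (-4)·(10/17) + 5 = 45/17.
For the smuggler: with q = P(Route-1), equating Border's and Airport's payoffs gives −7q + 8 = 10q − 5 ⇒ q = 13/17.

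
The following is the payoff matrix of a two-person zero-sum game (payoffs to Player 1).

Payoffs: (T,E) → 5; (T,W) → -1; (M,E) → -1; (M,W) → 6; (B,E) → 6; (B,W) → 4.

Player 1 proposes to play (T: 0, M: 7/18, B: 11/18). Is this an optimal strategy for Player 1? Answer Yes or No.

No

Against E this mix gives (7/18)·(-1) + (11/18)·6 = 59/18.
Against W this mix gives (7/18)·6 + (11/18)·4 = 43/9.
Player 2 will play E, holding Player 1 to 59/18. Shifting weight toward the row that does better against E would raise this floor (the equalizing mix achieves 40/9 against both E and W), so the proposed strategy is not optimal.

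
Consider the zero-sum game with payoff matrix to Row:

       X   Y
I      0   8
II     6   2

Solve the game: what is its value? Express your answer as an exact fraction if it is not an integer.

4

Row minima: I → 0, II → 2; maximin = 2.
Column maxima: X → 6, Y → 8; minimax = 6.
2 ≠ 6, so there is no saddle point; optimal play is mixed.
Let Row play I with probability p. Expected payoff against X: 0p + 6(1−p) = −6p + 6; against Y: 8p + 2(1−p) = 6p + 2.
Setting these equal: −6p + 6 = 6p + 2 ⇒ −12p = -4 ⇒ p = 1/3, and the value is (-6)·(1/3) + 6 = 4.
For Column: with q = P(X), equating I's and II's payoffs gives −8q + 8 = 4q + 2 ⇒ q = 1/2.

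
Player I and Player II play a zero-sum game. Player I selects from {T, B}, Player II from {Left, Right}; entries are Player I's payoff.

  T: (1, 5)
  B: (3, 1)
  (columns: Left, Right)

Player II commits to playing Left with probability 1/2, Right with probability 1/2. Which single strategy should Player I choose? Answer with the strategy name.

T

Expected payoff of T: (1/2)·1 + (1/2)·5 = 3.
Expected payoff of B: (1/2)·3 + (1/2)·1 = 2.
The largest is 3, so Player I's best response is T.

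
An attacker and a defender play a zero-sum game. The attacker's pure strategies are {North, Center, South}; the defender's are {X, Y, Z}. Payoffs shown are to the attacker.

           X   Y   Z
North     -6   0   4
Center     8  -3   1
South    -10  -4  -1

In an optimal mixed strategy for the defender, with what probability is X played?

3/17

Row minima: North → -6, Center → -3, South → -10; maximin = -3.
Column maxima: X → 8, Y → 0, Z → 4; minimax = 0.
-3 ≠ 0, so there is no saddle point; optimal play is mixed.
South is strictly dominated by North, so the attacker never plays it.
Z is strictly dominated by Y (it gives the attacker strictly more in every row), so the defender never plays it.
On the remaining 2×2 (North, Center vs X, Y):
Let the attacker play North with probability p. Expected payoff against X: (-6)p + 8(1−p) = −14p + 8; against Y: 0p + (-3)(1−p) = 3p − 3.
Setting these equal: −14p + 8 = 3p − 3 ⇒ −17p = -11 ⇒ p = 11/17, and the value is (-14)·(11/17) + 8 = -18/17.
For the defender: with q = P(X), equating North's and Center's payoffs gives −6q = 11q − 3 ⇒ q = 3/17.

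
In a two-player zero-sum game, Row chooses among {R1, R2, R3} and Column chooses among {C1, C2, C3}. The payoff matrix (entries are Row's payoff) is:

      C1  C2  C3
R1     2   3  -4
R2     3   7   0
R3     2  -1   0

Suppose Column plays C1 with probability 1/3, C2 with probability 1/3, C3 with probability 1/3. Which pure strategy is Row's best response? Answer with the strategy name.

Expected payoff of R1: (1/3)·2 + (1/3)·3 + (1/3)·(-4) = 1/3.
Expected payoff of R2: (1/3)·3 + (1/3)·7 + (1/3)·0 = 10/3.
Expected payoff of R3: (1/3)·2 + (1/3)·(-1) + (1/3)·0 = 1/3.
The largest is 10/3, so Row's best response is R2.

R2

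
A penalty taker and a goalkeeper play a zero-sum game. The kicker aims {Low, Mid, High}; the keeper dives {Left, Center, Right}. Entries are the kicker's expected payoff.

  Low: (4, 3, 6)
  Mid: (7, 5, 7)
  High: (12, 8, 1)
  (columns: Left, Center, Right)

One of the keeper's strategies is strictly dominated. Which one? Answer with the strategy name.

Center holds the kicker's payoff strictly below Left in every row: 3 < 4, 5 < 7, 8 < 12.
So Left is strictly dominated for the keeper.

Left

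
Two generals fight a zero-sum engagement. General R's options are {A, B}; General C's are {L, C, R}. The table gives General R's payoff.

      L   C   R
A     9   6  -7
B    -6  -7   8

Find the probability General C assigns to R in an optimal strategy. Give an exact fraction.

13/28

Row minima: A → -7, B → -7; maximin = -7.
Column maxima: L → 9, C → 6, R → 8; minimax = 6.
-7 ≠ 6, so there is no saddle point; optimal play is mixed.
L is strictly dominated by C (it gives General R strictly more in every row), so General C never plays it.
On the remaining 2×2 (A, B vs C, R):
Let General R play A with probability p. Expected payoff against C: 6p + (-7)(1−p) = 13p − 7; against R: (-7)p + 8(1−p) = −15p + 8.
Setting these equal: 13p − 7 = −15p + 8 ⇒ 28p = 15 ⇒ p = 15/28, and the value is (13)·(15/28) − 7 = -1/28.
For General C: with q = P(C), equating A's and B's payoffs gives 13q − 7 = −15q + 8 ⇒ q = 15/28.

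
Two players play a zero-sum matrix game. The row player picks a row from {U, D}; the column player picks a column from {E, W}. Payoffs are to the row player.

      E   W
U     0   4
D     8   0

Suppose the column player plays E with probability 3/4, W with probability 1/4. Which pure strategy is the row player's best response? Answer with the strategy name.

D

Expected payoff of U: (3/4)·0 + (1/4)·4 = 1.
Expected payoff of D: (3/4)·8 + (1/4)·0 = 6.
The largest is 6, so the row player's best response is D.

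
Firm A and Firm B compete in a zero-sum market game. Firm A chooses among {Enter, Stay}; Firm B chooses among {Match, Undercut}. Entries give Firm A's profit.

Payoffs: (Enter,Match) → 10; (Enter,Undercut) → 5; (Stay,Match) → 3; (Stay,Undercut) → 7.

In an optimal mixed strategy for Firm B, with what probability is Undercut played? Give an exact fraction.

7/9

Row minima: Enter → 5, Stay → 3; maximin = 5.
Column maxima: Match → 10, Undercut → 7; minimax = 7.
5 ≠ 7, so there is no saddle point; optimal play is mixed.
Let Firm A play Enter with probability p. Expected payoff against Match: 10p + 3(1−p) = 7p + 3; against Undercut: 5p + 7(1−p) = −2p + 7.
Setting these equal: 7p + 3 = −2p + 7 ⇒ 9p = 4 ⇒ p = 4/9, and the value is (7)·(4/9) + 3 = 55/9.
For Firm B: with q = P(Match), equating Enter's and Stay's payoffs gives 5q + 5 = −4q + 7 ⇒ q = 2/9.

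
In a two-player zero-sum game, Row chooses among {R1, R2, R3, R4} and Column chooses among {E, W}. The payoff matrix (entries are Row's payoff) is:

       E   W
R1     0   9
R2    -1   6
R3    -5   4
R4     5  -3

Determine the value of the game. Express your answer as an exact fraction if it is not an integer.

Row minima: R1 → 0, R2 → -1, R3 → -5, R4 → -3; maximin = 0.
Column maxima: E → 5, W → 9; minimax = 5.
0 ≠ 5, so there is no saddle point; optimal play is mixed.
R2 is strictly dominated by R1, so Row never plays it.
R3 is strictly dominated by R1, so Row never plays it.
On the remaining 2×2 (R1, R4 vs E, W):
Let Row play R1 with probability p. Expected payoff against E: 0p + 5(1−p) = −5p + 5; against W: 9p + (-3)(1−p) = 12p − 3.
Setting these equal: −5p + 5 = 12p − 3 ⇒ −17p = -8 ⇒ p = 8/17, and the value is (-5)·(8/17) + 5 = 45/17.
For Column: with q = P(E), equating R1's and R4's payoffs gives −9q + 9 = 8q − 3 ⇒ q = 12/17.

45/17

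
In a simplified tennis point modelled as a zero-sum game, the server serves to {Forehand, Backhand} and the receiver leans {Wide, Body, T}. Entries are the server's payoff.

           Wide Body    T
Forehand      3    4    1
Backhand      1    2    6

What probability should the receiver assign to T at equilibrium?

2/7

Row minima: Forehand → 1, Backhand → 1; maximin = 1.
Column maxima: Wide → 3, Body → 4, T → 6; minimax = 3.
1 ≠ 3, so there is no saddle point; optimal play is mixed.
Body is strictly dominated by Wide (it gives the server strictly more in every row), so the receiver never plays it.
On the remaining 2×2 (Forehand, Backhand vs Wide, T):
Let the server play Forehand with probability p. Expected payoff against Wide: 3p + 1(1−p) = 2p + 1; against T: 1p + 6(1−p) = −5p + 6.
Setting these equal: 2p + 1 = −5p + 6 ⇒ 7p = 5 ⇒ p = 5/7, and the value is (2)·(5/7) + 1 = 17/7.
For the receiver: with q = P(Wide), equating Forehand's and Backhand's payoffs gives 2q + 1 = −5q + 6 ⇒ q = 5/7.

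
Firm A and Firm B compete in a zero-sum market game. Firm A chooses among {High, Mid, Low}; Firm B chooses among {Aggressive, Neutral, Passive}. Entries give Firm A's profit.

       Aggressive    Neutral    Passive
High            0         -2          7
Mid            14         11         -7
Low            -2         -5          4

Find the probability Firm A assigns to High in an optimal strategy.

2/3

Row minima: High → -2, Mid → -7, Low → -5; maximin = -2.
Column maxima: Aggressive → 14, Neutral → 11, Passive → 7; minimax = 7.
-2 ≠ 7, so there is no saddle point; optimal play is mixed.
Low is strictly dominated by High, so Firm A never plays it.
Aggressive is strictly dominated by Neutral (it gives Firm A strictly more in every row), so Firm B never plays it.
On the remaining 2×2 (High, Mid vs Neutral, Passive):
Let Firm A play High with probability p. Expected payoff against Neutral: (-2)p + 11(1−p) = −13p + 11; against Passive: 7p + (-7)(1−p) = 14p − 7.
Setting these equal: −13p + 11 = 14p − 7 ⇒ −27p = -18 ⇒ p = 2/3, and the value is (-13)·(2/3) + 11 = 7/3.
For Firm B: with q = P(Neutral), equating High's and Mid's payoffs gives −9q + 7 = 18q − 7 ⇒ q = 14/27.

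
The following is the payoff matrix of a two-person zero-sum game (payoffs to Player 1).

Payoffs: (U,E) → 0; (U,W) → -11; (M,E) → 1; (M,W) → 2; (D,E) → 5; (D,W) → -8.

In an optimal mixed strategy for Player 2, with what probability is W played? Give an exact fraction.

Row minima: U → -11, M → 1, D → -8; maximin = 1.
Column maxima: E → 5, W → 2; minimax = 2.
1 ≠ 2, so there is no saddle point; optimal play is mixed.
U is strictly dominated by M, so Player 1 never plays it.
On the remaining 2×2 (M, D vs E, W):
Let Player 1 play M with probability p. Expected payoff against E: 1p + 5(1−p) = −4p + 5; against W: 2p + (-8)(1−p) = 10p − 8.
Setting these equal: −4p + 5 = 10p − 8 ⇒ −14p = -13 ⇒ p = 13/14, and the value is (-4)·(13/14) + 5 = 9/7.
For Player 2: with q = P(E), equating M's and D's payoffs gives −q + 2 = 13q − 8 ⇒ q = 5/7.

2/7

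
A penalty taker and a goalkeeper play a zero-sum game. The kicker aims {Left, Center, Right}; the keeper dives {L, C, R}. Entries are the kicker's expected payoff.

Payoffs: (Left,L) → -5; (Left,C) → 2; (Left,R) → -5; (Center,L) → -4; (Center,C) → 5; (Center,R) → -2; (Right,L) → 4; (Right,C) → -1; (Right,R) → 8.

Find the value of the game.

Row minima: Left → -5, Center → -4, Right → -1; maximin = -1.
Column maxima: L → 4, C → 5, R → 8; minimax = 4.
-1 ≠ 4, so there is no saddle point; optimal play is mixed.
Left is strictly dominated by Center, so the kicker never plays it.
With Left eliminated, R is strictly dominated by L (it gives the kicker strictly more in every remaining row), so the keeper never plays it.
On the remaining 2×2 (Center, Right vs L, C):
Let the kicker play Center with probability p. Expected payoff against L: (-4)p + 4(1−p) = −8p + 4; against C: 5p + (-1)(1−p) = 6p − 1.
Setting these equal: −8p + 4 = 6p − 1 ⇒ −14p = -5 ⇒ p = 5/14, and the value is (-8)·(5/14) + 4 = 8/7.
For the keeper: with q = P(L), equating Center's and Right's payoffs gives −9q + 5 = 5q − 1 ⇒ q = 3/7.

8/7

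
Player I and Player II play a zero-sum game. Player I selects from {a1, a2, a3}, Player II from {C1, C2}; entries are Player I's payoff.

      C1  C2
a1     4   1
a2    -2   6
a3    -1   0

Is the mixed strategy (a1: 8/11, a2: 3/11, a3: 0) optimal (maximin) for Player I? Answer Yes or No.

Yes

Against C1 this mix gives (8/11)·4 + (3/11)·(-2) = 26/11.
Against C2 this mix gives (8/11)·1 + (3/11)·6 = 26/11.
All of Player II's active replies (C1, C2) yield 26/11, and no column does worse for Player I. The mix makes Player II indifferent and guarantees 26/11, so it is optimal.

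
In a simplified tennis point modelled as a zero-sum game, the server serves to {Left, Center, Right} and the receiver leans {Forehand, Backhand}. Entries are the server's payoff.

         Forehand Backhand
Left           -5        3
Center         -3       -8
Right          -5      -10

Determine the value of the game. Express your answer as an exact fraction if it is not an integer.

Row minima: Left → -5, Center → -8, Right → -10; maximin = -5.
Column maxima: Forehand → -3, Backhand → 3; minimax = -3.
-5 ≠ -3, so there is no saddle point; optimal play is mixed.
Right is strictly dominated by Center, so the server never plays it.
On the remaining 2×2 (Left, Center vs Forehand, Backhand):
Let the server play Left with probability p. Expected payoff against Forehand: (-5)p + (-3)(1−p) = −2p − 3; against Backhand: 3p + (-8)(1−p) = 11p − 8.
Setting these equal: −2p − 3 = 11p − 8 ⇒ −13p = -5 ⇒ p = 5/13, and the value is (-2)·(5/13) − 3 = -49/13.
For the receiver: with q = P(Forehand), equating Left's and Center's payoffs gives −8q + 3 = 5q − 8 ⇒ q = 11/13.

-49/13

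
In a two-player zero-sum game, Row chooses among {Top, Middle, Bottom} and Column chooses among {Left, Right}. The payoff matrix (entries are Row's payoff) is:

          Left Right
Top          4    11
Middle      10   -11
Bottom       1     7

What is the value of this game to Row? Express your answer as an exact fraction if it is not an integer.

Row minima: Top → 4, Middle → -11, Bottom → 1; maximin = 4.
Column maxima: Left → 10, Right → 11; minimax = 10.
4 ≠ 10, so there is no saddle point; optimal play is mixed.
Bottom is strictly dominated by Top, so Row never plays it.
On the remaining 2×2 (Top, Middle vs Left, Right):
Let Row play Top with probability p. Expected payoff against Left: 4p + 10(1−p) = −6p + 10; against Right: 11p + (-11)(1−p) = 22p − 11.
Setting these equal: −6p + 10 = 22p − 11 ⇒ −28p = -21 ⇒ p = 3/4, and the value is (-6)·(3/4) + 10 = 11/2.
For Column: with q = P(Left), equating Top's and Middle's payoffs gives −7q + 11 = 21q − 11 ⇒ q = 11/14.

11/2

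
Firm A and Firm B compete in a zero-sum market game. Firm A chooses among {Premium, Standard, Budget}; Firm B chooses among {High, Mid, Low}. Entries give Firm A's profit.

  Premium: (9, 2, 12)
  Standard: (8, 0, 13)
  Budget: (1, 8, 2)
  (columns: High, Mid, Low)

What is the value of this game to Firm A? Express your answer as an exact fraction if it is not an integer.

5

Row minima: Premium → 2, Standard → 0, Budget → 1; maximin = 2.
Column maxima: High → 9, Mid → 8, Low → 13; minimax = 8.
2 ≠ 8, so there is no saddle point; optimal play is mixed.
Low is strictly dominated by High (it gives Firm A strictly more in every row), so Firm B never plays it.
With Low eliminated, Standard is strictly dominated by Premium (Premium gives Firm A strictly more in every remaining column), so Firm A never plays it.
On the remaining 2×2 (Premium, Budget vs High, Mid):
Let Firm A play Premium with probability p. Expected payoff against High: 9p + 1(1−p) = 8p + 1; against Mid: 2p + 8(1−p) = −6p + 8.
Setting these equal: 8p + 1 = −6p + 8 ⇒ 14p = 7 ⇒ p = 1/2, and the value is (8)·(1/2) + 1 = 5.
For Firm B: with q = P(High), equating Premium's and Budget's payoffs gives 7q + 2 = −7q + 8 ⇒ q = 3/7.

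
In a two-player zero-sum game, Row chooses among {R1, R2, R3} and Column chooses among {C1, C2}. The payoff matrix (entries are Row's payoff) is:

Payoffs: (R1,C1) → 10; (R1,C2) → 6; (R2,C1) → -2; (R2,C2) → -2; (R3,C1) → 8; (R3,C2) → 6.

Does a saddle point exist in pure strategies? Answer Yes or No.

Row minima: R1 → 6, R2 → -2, R3 → 6; maximin = 6.
Column maxima: C1 → 10, C2 → 6; minimax = 6.
maximin = minimax = 6, so a saddle point exists.

Yes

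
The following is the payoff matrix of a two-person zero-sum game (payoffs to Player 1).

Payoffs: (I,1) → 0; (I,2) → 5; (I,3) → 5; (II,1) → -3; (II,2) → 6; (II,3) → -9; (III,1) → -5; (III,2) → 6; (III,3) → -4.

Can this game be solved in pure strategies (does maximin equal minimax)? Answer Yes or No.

Row minima: I → 0, II → -9, III → -5; maximin = 0.
Column maxima: 1 → 0, 2 → 6, 3 → 5; minimax = 0.
maximin = minimax = 0, so a saddle point exists.

Yes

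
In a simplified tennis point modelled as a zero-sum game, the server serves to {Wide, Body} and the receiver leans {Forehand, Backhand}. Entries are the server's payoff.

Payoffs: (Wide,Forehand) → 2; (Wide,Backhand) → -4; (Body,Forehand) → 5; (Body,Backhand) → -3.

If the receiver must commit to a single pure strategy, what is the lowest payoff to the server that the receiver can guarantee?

Column maxima: Forehand → 5, Backhand → -3.
The smallest of these is -3.

-3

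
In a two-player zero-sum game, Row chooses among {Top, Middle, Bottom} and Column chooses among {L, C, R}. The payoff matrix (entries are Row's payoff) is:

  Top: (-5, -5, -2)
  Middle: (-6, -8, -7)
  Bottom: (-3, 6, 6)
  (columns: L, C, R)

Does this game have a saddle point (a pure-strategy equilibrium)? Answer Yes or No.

Row minima: Top → -5, Middle → -8, Bottom → -3; maximin = -3.
Column maxima: L → -3, C → 6, R → 6; minimax = -3.
maximin = minimax = -3, so a saddle point exists.

Yes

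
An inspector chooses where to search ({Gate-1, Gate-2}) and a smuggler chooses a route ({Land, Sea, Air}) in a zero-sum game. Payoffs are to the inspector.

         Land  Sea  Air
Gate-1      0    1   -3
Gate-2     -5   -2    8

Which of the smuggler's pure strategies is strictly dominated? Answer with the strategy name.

Land holds the inspector's payoff strictly below Sea in every row: 0 < 1, -5 < -2.
So Sea is strictly dominated for the smuggler.

Sea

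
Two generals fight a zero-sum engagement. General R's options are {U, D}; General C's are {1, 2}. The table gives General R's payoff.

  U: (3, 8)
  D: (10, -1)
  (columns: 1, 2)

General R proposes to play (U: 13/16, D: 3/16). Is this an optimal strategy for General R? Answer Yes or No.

Against 1 this mix gives (13/16)·3 + (3/16)·10 = 69/16.
Against 2 this mix gives (13/16)·8 + (3/16)·(-1) = 101/16.
General C will play 1, holding General R to 69/16. Shifting weight toward the row that does better against 1 would raise this floor (the equalizing mix achieves 83/16 against both 1 and 2), so the proposed strategy is not optimal.

No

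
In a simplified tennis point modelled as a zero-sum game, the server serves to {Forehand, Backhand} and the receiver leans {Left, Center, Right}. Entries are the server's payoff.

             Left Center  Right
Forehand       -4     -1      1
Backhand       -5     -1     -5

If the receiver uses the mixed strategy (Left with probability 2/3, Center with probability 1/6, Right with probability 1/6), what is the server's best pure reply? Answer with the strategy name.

Forehand

Expected payoff of Forehand: (2/3)·(-4) + (1/6)·(-1) + (1/6)·1 = -8/3.
Expected payoff of Backhand: (2/3)·(-5) + (1/6)·(-1) + (1/6)·(-5) = -13/3.
The largest is -8/3, so the server's best response is Forehand.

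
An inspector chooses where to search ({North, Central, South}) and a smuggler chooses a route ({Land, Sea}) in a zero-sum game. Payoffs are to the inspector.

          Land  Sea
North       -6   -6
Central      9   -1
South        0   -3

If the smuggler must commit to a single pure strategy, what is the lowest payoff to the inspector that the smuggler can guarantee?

-1

Column maxima: Land → 9, Sea → -1.
The smallest of these is -1.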